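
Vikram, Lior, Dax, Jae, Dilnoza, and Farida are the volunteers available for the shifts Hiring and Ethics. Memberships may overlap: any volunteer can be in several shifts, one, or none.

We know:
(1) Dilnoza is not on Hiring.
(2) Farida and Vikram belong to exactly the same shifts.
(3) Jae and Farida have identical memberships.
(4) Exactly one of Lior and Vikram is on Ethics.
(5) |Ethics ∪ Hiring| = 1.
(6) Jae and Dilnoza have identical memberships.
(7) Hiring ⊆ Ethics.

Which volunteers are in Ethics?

Ethics = {Lior}

From (1): Dilnoza ∉ Hiring.
(6): Jae matches Dilnoza: Jae ∉ Hiring.
(3): Farida matches Jae: Farida ∉ Hiring.
(2): Vikram matches Farida: Vikram ∉ Hiring.
Suppose Vikram ∈ Ethics: no assignment then satisfies all the clues, so Vikram ∉ Ethics.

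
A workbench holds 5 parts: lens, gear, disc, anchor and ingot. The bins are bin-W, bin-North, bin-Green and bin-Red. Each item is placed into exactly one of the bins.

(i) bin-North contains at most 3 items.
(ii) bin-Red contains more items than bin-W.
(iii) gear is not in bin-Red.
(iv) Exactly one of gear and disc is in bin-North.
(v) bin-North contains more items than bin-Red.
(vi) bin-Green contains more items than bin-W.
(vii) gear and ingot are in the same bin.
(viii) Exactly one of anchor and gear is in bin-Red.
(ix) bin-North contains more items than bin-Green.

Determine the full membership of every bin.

bin-W = {}; bin-North = {gear, ingot, lens}; bin-Green = {disc}; bin-Red = {anchor}

From (iii): gear ∉ bin-Red.
(vii): ingot matches gear: ingot ∉ bin-Red.
(viii) (exactly one): anchor ∈ bin-Red.
Suppose lens ∈ bin-W: no assignment then satisfies all the clues, so lens ∉ bin-W.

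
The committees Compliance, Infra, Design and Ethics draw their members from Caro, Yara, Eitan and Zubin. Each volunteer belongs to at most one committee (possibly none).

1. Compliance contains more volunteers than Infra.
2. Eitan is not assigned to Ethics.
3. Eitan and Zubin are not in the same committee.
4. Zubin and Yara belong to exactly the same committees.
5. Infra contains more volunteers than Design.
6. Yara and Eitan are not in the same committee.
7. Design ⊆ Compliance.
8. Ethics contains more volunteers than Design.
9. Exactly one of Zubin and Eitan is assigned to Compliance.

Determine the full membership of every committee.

Compliance = {Yara, Zubin}; Infra = {Eitan}; Design = {}; Ethics = {Caro}

From (2): Eitan ∉ Ethics.
Suppose Caro ∈ Compliance: no assignment then satisfies all the clues, so Caro ∉ Compliance.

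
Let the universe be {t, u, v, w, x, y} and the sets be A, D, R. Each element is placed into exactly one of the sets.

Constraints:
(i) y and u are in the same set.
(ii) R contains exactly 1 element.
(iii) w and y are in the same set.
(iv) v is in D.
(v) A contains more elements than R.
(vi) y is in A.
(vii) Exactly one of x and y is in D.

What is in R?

R = {t}

From (iv): v ∈ D.
From (vi): y ∈ A.
(i): u matches y: u ∈ A.
(iii): w matches y: w ∈ A.
(vii) (exactly one): x ∈ D.
(ii): only 1 candidates remain for R, so all are in.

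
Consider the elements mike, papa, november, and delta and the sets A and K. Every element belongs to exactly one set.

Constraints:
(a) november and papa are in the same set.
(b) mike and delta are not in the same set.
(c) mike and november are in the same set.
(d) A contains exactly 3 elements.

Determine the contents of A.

A = {mike, november, papa}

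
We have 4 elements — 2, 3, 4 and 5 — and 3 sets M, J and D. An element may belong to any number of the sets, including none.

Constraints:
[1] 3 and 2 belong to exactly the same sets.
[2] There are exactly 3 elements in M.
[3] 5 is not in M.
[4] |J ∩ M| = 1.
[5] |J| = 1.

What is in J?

J = {4}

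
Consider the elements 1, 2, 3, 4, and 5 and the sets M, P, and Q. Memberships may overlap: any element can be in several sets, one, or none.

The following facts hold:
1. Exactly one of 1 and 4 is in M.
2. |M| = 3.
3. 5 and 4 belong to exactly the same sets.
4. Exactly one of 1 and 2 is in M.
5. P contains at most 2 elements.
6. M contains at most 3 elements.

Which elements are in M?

M = {2, 4, 5}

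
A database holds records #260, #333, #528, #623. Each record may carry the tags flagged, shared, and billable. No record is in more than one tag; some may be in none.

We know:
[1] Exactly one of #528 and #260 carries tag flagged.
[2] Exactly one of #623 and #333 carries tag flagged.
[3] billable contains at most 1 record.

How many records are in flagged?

2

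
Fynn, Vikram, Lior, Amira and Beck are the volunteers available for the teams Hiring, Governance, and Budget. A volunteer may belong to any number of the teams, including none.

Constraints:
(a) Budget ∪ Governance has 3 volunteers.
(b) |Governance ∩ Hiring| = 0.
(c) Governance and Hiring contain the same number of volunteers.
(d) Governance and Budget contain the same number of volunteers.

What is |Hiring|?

2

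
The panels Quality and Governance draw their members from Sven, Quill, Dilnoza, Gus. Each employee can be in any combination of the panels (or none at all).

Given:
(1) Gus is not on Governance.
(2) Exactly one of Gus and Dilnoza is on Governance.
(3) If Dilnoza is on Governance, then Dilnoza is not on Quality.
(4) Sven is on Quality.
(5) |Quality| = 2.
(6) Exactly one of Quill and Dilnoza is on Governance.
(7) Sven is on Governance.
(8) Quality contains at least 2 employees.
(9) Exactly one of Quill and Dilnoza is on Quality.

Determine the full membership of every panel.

From (1): Gus ∉ Governance.
From (4): Sven ∈ Quality.
From (7): Sven ∈ Governance.
(2) (exactly one): Dilnoza ∈ Governance.
(3): Dilnoza ∉ Quality.
(6) (exactly one): Quill ∉ Governance.
(9) (exactly one): Quill ∈ Quality.
(5): Quality already has 2, so the rest are out.

Quality = {Quill, Sven}; Governance = {Dilnoza, Sven}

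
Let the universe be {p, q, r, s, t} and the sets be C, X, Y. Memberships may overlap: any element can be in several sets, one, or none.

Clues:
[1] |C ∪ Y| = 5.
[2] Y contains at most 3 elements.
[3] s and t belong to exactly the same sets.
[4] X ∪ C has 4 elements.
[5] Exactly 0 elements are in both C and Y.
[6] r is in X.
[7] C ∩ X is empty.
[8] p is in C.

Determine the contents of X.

X = {r}

From (6): r ∈ X.
From (8): p ∈ C.
(7) (disjoint): p ∉ X.
(7) (disjoint): r ∉ C.
Suppose q ∈ X: no assignment then satisfies all the clues, so q ∉ X.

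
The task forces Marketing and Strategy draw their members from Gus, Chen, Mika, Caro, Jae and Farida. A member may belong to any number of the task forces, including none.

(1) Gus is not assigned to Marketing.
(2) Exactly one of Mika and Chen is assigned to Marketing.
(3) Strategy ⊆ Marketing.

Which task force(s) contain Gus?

Gus: none

From (1): Gus ∉ Marketing.
(3) contrapositive: Gus ∉ Strategy.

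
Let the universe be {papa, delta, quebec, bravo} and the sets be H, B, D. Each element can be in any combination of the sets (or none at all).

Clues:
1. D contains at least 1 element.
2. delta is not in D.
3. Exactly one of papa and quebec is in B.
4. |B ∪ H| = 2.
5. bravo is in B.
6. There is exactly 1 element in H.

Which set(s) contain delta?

delta: none

From (2): delta ∉ D.
From (5): bravo ∈ B.
Suppose delta ∈ H: no assignment then satisfies all the clues, so delta ∉ H.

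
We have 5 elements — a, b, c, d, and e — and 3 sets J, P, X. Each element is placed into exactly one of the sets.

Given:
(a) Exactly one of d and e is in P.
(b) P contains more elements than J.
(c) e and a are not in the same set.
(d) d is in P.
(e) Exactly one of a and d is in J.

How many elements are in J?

1

From (d): d ∈ P.
(a) (exactly one): e ∉ P.
(e) (exactly one): a ∈ J.
(c): e ∉ J.
Only one set left: e ∈ X.
Suppose b ∈ J: no assignment then satisfies all the clues, so b ∉ J.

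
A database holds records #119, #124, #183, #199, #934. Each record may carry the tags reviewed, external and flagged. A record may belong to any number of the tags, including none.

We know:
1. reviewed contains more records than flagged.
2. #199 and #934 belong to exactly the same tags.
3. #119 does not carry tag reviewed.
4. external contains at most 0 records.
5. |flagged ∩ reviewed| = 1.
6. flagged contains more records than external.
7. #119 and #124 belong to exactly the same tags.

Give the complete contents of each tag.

reviewed = {#183, #199, #934}; external = {}; flagged = {#183}

From (3): #119 ∉ reviewed.
(4): external already has 0, so the rest are out.
(7): #124 matches #119: #124 ∉ reviewed.
Suppose #119 ∈ flagged: no assignment then satisfies all the clues, so #119 ∉ flagged.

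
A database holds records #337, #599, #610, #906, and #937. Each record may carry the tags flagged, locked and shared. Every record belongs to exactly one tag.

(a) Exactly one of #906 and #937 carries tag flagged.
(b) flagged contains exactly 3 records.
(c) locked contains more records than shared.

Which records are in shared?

shared = {}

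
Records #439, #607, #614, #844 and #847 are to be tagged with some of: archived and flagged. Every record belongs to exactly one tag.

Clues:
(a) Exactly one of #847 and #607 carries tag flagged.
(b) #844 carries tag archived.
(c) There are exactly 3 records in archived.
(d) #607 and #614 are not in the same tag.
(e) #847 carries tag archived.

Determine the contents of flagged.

From (b): #844 ∈ archived.
From (e): #847 ∈ archived.
(a) (exactly one): #607 ∈ flagged.
(d): #614 ∉ flagged.
Only one tag left: #614 ∈ archived.
(c): archived already has 3, so the rest are out.
Only one tag left: #439 ∈ flagged.

flagged = {#439, #607}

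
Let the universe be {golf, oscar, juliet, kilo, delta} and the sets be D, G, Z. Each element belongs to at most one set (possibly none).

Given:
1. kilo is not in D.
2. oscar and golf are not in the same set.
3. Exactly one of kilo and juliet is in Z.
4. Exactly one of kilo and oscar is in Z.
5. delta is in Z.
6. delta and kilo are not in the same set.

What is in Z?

Z = {delta, juliet, oscar}

From (1): kilo ∉ D.
From (5): delta ∈ Z.
(6): kilo ∉ Z.
(3) (exactly one): juliet ∈ Z.
(4) (exactly one): oscar ∈ Z.
(2): golf ∉ Z.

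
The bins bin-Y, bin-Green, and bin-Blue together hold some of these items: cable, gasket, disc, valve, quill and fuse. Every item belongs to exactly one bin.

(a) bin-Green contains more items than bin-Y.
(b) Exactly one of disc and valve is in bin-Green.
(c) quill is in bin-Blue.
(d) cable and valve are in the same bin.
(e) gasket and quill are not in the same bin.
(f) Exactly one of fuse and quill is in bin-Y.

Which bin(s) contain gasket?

gasket: bin-Green

From (c): quill ∈ bin-Blue.
(e): gasket ∉ bin-Blue.
(f) (exactly one): fuse ∈ bin-Y.
Suppose gasket ∈ bin-Y: no assignment then satisfies all the clues, so gasket ∉ bin-Y.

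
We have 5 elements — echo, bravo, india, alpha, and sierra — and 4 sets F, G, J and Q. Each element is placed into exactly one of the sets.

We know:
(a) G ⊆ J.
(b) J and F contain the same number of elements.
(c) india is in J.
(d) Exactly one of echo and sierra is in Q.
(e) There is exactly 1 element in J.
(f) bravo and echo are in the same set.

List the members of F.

F = {sierra}

From (c): india ∈ J.
(e): J already has 1, so the rest are out.
(a) contrapositive: echo ∉ G.
(a) contrapositive: bravo ∉ G.
(a) contrapositive: alpha ∉ G.
(a) contrapositive: sierra ∉ G.
Suppose echo ∈ F: no assignment then satisfies all the clues, so echo ∉ F.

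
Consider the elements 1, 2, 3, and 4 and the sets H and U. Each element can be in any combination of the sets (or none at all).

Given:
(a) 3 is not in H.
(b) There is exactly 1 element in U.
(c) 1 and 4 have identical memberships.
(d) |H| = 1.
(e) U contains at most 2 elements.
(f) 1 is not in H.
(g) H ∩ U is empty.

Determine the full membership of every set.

H = {2}; U = {3}

From (a): 3 ∉ H.
From (f): 1 ∉ H.
(c): 4 matches 1: 4 ∉ H.
(d): only 1 candidates remain for H, so all are in.
(g) (disjoint): 2 ∉ U.
Suppose 1 ∈ U: no assignment then satisfies all the clues, so 1 ∉ U.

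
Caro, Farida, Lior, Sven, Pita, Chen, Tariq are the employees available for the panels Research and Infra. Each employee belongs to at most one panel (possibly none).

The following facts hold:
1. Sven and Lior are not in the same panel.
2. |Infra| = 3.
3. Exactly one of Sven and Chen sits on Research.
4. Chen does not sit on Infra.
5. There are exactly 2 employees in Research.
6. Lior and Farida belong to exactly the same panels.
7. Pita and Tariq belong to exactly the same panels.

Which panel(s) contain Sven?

Sven: Infra

From (4): Chen ∉ Infra.
Suppose Sven ∈ Research: no assignment then satisfies all the clues, so Sven ∉ Research.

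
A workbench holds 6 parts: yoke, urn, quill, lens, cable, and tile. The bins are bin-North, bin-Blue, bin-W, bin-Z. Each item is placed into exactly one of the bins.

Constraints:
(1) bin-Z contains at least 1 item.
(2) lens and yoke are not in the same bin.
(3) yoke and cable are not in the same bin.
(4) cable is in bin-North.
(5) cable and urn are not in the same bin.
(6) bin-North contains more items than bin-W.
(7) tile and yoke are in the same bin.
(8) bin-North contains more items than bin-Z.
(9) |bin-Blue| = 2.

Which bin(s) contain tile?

tile: bin-Blue

From (4): cable ∈ bin-North.
(3): yoke ∉ bin-North.
(5): urn ∉ bin-North.
(7): tile matches yoke: tile ∉ bin-North.
Suppose tile ∉ bin-Blue: no assignment then satisfies all the clues, so tile ∈ bin-Blue.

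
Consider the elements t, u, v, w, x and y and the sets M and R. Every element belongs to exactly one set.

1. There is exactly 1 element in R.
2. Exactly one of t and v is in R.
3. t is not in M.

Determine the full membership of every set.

M = {u, v, w, x, y}; R = {t}

From (3): t ∉ M.
Only one set left: t ∈ R.
(1): R already has 1, so the rest are out.
Only one set left: u ∈ M.
Only one set left: v ∈ M.
Only one set left: w ∈ M.
Only one set left: x ∈ M.
Only one set left: y ∈ M.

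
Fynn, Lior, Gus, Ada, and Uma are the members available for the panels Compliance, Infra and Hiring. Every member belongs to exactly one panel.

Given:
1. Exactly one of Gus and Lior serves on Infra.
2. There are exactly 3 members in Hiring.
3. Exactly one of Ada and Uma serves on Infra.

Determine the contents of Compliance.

Compliance = {}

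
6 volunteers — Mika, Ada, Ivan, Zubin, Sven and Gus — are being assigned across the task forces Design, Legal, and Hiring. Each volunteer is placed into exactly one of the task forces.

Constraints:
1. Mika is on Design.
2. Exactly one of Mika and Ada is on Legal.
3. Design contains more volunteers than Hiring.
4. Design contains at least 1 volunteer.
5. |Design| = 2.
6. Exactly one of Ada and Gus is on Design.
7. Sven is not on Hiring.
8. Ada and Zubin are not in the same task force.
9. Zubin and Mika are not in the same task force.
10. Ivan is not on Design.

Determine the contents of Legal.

Legal = {Ada, Ivan, Sven}

From (1): Mika ∈ Design.
From (7): Sven ∉ Hiring.
From (10): Ivan ∉ Design.
(2) (exactly one): Ada ∈ Legal.
(6) (exactly one): Gus ∈ Design.
(8): Zubin ∉ Legal.
(9): Zubin ∉ Design.
Only one task force left: Zubin ∈ Hiring.
(5): Design already has 2, so the rest are out.
Only one task force left: Sven ∈ Legal.
Suppose Ivan ∉ Legal: no assignment then satisfies all the clues, so Ivan ∈ Legal.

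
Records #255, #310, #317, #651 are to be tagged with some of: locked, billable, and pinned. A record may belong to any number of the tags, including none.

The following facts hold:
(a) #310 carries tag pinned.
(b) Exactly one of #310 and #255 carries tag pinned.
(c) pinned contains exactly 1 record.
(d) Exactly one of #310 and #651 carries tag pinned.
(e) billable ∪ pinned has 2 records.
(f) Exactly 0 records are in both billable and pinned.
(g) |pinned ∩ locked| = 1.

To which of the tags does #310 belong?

#310: locked, pinned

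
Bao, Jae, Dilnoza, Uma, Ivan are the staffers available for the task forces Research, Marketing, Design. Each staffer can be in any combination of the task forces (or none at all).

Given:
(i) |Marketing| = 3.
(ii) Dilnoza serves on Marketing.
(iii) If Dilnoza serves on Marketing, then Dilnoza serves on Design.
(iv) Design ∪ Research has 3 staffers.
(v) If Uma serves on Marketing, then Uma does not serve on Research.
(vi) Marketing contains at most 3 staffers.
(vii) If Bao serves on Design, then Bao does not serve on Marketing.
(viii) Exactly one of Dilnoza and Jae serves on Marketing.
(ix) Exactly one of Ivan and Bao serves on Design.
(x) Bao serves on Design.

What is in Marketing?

Marketing = {Dilnoza, Ivan, Uma}

From (ii): Dilnoza ∈ Marketing.
From (x): Bao ∈ Design.
(iii): Dilnoza ∈ Design.
(vii): Bao ∉ Marketing.
(viii) (exactly one): Jae ∉ Marketing.
(ix) (exactly one): Ivan ∉ Design.
(i): only 3 candidates remain for Marketing, so all are in.
(v): Uma ∉ Research.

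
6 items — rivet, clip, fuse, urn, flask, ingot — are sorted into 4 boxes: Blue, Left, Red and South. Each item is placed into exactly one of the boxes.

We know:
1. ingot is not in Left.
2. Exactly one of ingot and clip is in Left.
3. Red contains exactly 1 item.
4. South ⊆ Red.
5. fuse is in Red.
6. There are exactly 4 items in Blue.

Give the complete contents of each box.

From (1): ingot ∉ Left.
From (5): fuse ∈ Red.
(2) (exactly one): clip ∈ Left.
(3): Red already has 1, so the rest are out.
(4) contrapositive: rivet ∉ South.
(4) contrapositive: urn ∉ South.
(4) contrapositive: flask ∉ South.
(4) contrapositive: ingot ∉ South.
(6): only 4 candidates remain for Blue, so all are in.

Blue = {flask, ingot, rivet, urn}; Left = {clip}; Red = {fuse}; South = {}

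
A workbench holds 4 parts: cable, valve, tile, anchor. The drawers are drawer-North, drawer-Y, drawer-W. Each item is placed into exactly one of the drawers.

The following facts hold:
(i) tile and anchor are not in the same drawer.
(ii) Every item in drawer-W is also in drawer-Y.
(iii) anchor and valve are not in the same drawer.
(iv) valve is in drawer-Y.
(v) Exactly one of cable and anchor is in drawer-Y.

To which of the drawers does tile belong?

From (iv): valve ∈ drawer-Y.
(iii): anchor ∉ drawer-Y.
(v) (exactly one): cable ∈ drawer-Y.
(ii) contrapositive: anchor ∉ drawer-W.
Only one drawer left: anchor ∈ drawer-North.
(i): tile ∉ drawer-North.
Suppose tile ∉ drawer-Y: no assignment then satisfies all the clues, so tile ∈ drawer-Y.

tile: drawer-Y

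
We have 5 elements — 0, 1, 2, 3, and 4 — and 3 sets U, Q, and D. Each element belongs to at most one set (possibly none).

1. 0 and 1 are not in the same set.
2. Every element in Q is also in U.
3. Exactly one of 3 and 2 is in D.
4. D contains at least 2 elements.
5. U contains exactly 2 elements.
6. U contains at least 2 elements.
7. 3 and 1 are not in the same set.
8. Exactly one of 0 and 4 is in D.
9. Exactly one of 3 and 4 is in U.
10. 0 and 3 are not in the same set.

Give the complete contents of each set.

U = {1, 4}; Q = {}; D = {0, 2}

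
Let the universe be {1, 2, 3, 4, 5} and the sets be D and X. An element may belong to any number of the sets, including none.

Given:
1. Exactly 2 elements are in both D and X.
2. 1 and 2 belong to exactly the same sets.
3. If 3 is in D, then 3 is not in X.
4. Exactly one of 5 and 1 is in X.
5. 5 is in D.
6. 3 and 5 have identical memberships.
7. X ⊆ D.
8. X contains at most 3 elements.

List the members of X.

From (5): 5 ∈ D.
(6): 3 matches 5: 3 ∈ D.
(3): 3 ∉ X.
(6): 5 matches 3: 5 ∉ X.
(4) (exactly one): 1 ∈ X.
(7) with 1 ∈ X: 1 ∈ D.
(2): 2 matches 1: 2 ∈ D.
(2): 2 matches 1: 2 ∈ X.
Suppose 4 ∈ X: no assignment then satisfies all the clues, so 4 ∉ X.

X = {1, 2}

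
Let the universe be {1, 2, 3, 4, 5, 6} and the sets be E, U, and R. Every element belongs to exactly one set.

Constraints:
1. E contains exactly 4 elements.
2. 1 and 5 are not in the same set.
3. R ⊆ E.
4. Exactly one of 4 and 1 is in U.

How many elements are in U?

2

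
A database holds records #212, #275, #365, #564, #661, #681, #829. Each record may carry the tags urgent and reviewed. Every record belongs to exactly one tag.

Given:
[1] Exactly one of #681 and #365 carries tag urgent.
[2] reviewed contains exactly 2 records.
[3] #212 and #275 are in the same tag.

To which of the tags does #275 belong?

#275: urgent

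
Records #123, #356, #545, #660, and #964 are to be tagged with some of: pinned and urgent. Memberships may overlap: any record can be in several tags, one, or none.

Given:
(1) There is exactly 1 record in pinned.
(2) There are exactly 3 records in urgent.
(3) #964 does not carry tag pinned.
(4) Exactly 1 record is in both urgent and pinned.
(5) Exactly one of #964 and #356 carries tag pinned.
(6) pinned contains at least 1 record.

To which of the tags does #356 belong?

#356: pinned, urgent

From (3): #964 ∉ pinned.
(5) (exactly one): #356 ∈ pinned.
(1): pinned already has 1, so the rest are out.
Suppose #356 ∉ urgent: no assignment then satisfies all the clues, so #356 ∈ urgent.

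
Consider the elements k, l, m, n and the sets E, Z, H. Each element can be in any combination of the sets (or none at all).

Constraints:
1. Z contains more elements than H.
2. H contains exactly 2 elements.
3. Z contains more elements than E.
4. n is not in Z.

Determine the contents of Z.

Z = {k, l, m}

From (4): n ∉ Z.
Suppose k ∉ Z: no assignment then satisfies all the clues, so k ∈ Z.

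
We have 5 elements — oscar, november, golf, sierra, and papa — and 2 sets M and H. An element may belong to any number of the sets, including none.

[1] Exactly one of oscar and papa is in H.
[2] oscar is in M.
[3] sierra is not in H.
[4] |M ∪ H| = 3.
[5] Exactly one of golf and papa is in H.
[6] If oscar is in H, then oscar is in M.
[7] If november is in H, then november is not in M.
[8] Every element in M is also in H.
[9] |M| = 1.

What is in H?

H = {golf, november, oscar}

From (2): oscar ∈ M.
From (3): sierra ∉ H.
(8) with oscar ∈ M: oscar ∈ H.
(8) contrapositive: sierra ∉ M.
(9): M already has 1, so the rest are out.
(1) (exactly one): papa ∉ H.
(5) (exactly one): golf ∈ H.
Suppose november ∉ H: no assignment then satisfies all the clues, so november ∈ H.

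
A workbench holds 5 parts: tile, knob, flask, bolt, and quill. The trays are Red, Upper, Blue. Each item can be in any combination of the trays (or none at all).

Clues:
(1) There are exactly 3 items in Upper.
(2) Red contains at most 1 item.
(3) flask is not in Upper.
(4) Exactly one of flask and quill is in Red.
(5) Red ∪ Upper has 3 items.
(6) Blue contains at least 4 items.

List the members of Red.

Red = {quill}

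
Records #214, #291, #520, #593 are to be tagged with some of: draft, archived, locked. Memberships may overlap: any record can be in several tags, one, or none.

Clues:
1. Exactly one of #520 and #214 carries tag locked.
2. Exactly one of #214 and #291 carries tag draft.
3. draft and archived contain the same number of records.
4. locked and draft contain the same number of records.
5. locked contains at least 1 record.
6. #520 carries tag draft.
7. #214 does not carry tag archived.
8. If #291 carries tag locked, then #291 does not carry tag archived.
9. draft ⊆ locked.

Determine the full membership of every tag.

draft = {#291, #520}; archived = {#520, #593}; locked = {#291, #520}

From (6): #520 ∈ draft.
From (7): #214 ∉ archived.
(9) with #520 ∈ draft: #520 ∈ locked.
(1) (exactly one): #214 ∉ locked.
(9) contrapositive: #214 ∉ draft.
(2) (exactly one): #291 ∈ draft.
(9) with #291 ∈ draft: #291 ∈ locked.
(8): #291 ∉ archived.
Suppose #520 ∉ archived: no assignment then satisfies all the clues, so #520 ∈ archived.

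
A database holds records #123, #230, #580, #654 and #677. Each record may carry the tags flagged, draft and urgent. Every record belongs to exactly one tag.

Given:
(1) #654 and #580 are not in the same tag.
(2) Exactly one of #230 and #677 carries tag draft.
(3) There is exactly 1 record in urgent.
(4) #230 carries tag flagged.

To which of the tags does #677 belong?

#677: draft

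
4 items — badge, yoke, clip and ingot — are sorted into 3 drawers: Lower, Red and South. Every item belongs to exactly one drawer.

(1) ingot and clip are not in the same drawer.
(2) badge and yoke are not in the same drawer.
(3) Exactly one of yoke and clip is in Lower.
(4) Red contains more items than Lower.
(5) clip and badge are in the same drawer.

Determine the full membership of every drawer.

Lower = {yoke}; Red = {badge, clip}; South = {ingot}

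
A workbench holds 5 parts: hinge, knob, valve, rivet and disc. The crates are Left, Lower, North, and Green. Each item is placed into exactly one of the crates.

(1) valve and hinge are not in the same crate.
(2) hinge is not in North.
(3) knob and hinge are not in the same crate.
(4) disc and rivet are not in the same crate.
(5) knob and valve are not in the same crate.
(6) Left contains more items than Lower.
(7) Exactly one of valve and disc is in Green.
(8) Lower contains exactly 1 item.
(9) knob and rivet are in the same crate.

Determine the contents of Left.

Left = {knob, rivet}

From (2): hinge ∉ North.
Suppose hinge ∈ Left: no assignment then satisfies all the clues, so hinge ∉ Left.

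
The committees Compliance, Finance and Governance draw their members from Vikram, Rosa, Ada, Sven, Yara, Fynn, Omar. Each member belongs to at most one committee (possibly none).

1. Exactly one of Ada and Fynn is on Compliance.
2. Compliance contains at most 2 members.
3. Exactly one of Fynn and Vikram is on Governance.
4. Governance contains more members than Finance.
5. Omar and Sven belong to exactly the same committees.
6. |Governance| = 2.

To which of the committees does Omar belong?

Omar: none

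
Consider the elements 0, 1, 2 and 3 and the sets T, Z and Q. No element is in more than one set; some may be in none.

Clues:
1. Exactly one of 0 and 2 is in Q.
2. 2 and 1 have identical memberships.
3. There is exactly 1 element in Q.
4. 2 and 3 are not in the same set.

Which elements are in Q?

Q = {0}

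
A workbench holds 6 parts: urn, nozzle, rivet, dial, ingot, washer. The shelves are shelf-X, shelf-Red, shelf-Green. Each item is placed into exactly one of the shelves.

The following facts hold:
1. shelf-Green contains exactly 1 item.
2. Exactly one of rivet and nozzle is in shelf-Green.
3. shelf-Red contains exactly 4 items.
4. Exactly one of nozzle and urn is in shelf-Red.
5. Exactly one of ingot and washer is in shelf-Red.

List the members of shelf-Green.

shelf-Green = {nozzle}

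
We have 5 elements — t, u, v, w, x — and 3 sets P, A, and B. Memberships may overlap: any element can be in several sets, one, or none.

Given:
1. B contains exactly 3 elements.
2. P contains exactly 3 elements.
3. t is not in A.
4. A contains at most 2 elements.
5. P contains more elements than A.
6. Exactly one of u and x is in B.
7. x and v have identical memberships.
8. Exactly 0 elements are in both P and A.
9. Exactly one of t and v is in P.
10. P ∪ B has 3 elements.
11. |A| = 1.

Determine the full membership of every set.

From (3): t ∉ A.
Suppose t ∈ P: no assignment then satisfies all the clues, so t ∉ P.

P = {v, w, x}; A = {u}; B = {v, w, x}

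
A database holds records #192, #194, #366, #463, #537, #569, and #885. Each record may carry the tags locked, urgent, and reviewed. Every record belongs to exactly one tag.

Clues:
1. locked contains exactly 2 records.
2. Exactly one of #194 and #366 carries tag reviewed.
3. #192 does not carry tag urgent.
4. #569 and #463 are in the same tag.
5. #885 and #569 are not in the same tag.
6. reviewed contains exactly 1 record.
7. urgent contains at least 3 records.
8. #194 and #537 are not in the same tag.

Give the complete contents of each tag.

locked = {#192, #885}; urgent = {#366, #463, #537, #569}; reviewed = {#194}

From (3): #192 ∉ urgent.
Suppose #192 ∉ locked: no assignment then satisfies all the clues, so #192 ∈ locked.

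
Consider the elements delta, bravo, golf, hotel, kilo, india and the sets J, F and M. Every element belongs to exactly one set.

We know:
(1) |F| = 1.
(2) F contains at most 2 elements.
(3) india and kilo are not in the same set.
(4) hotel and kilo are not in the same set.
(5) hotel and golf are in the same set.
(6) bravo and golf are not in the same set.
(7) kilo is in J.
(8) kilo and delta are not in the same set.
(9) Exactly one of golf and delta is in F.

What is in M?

M = {golf, hotel, india}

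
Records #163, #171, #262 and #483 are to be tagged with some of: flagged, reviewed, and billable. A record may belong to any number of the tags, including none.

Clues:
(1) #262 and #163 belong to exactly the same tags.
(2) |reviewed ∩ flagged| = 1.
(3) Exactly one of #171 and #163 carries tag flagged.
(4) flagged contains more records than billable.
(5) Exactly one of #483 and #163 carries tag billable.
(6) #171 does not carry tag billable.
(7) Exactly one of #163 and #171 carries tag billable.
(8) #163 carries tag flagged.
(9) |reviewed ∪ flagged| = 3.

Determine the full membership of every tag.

flagged = {#163, #262, #483}; reviewed = {#483}; billable = {#163, #262}

From (6): #171 ∉ billable.
From (8): #163 ∈ flagged.
(1): #262 matches #163: #262 ∈ flagged.
(3) (exactly one): #171 ∉ flagged.
(7) (exactly one): #163 ∈ billable.
(1): #262 matches #163: #262 ∈ billable.
(5) (exactly one): #483 ∉ billable.
Suppose #163 ∈ reviewed: no assignment then satisfies all the clues, so #163 ∉ reviewed.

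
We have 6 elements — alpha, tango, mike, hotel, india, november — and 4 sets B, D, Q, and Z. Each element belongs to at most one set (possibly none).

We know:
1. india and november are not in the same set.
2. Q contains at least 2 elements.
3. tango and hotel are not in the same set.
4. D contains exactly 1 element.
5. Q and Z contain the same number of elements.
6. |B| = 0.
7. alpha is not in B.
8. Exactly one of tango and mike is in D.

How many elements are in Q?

2

From (7): alpha ∉ B.
(6): B already has 0, so the rest are out.
Suppose alpha ∈ D: no assignment then satisfies all the clues, so alpha ∉ D.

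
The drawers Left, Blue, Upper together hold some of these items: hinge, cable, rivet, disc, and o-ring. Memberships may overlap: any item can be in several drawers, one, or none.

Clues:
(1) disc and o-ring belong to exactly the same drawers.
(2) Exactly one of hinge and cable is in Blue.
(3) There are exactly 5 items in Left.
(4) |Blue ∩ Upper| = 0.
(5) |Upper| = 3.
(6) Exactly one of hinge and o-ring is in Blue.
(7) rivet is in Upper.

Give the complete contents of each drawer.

Left = {cable, disc, hinge, o-ring, rivet}; Blue = {hinge}; Upper = {disc, o-ring, rivet}

From (7): rivet ∈ Upper.
(3): only 5 candidates remain for Left, so all are in.
Suppose hinge ∉ Blue: no assignment then satisfies all the clues, so hinge ∈ Blue.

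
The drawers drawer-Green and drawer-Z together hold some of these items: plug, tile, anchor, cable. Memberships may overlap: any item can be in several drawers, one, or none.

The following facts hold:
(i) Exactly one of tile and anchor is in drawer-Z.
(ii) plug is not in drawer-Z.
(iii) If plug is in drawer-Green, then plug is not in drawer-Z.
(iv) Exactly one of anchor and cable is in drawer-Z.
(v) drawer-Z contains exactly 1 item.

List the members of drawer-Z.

drawer-Z = {anchor}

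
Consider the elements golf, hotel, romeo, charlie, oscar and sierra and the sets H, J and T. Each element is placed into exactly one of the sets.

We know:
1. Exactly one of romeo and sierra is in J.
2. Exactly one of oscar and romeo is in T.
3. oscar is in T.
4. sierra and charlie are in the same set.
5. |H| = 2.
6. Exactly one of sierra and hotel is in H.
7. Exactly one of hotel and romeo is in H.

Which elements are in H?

H = {golf, hotel}

From (3): oscar ∈ T.
(2) (exactly one): romeo ∉ T.
Suppose golf ∉ H: no assignment then satisfies all the clues, so golf ∈ H.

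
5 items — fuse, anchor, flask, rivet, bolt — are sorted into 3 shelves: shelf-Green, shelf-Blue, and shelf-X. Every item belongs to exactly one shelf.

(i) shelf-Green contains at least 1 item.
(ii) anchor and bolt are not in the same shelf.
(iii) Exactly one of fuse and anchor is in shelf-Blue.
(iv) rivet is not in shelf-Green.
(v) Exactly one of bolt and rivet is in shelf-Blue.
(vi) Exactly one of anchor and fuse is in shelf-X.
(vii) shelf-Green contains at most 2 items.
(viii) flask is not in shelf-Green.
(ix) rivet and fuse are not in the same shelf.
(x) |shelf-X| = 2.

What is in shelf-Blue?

From (iv): rivet ∉ shelf-Green.
From (viii): flask ∉ shelf-Green.
Suppose fuse ∈ shelf-Blue: no assignment then satisfies all the clues, so fuse ∉ shelf-Blue.

shelf-Blue = {anchor, rivet}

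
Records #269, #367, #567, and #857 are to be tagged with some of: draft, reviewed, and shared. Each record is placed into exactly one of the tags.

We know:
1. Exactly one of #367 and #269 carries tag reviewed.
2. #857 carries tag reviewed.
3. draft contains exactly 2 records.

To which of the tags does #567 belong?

From (2): #857 ∈ reviewed.
Suppose #567 ∉ draft: no assignment then satisfies all the clues, so #567 ∈ draft.

#567: draft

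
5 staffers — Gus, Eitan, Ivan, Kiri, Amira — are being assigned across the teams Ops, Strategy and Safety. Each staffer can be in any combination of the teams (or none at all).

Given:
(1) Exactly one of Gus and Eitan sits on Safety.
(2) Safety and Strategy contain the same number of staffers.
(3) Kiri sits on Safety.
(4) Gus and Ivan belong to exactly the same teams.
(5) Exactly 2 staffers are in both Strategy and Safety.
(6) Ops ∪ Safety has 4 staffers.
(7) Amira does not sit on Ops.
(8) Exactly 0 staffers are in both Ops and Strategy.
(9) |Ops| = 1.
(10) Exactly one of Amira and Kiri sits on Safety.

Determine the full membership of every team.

Ops = {Eitan}; Strategy = {Amira, Gus, Ivan}; Safety = {Gus, Ivan, Kiri}

From (3): Kiri ∈ Safety.
From (7): Amira ∉ Ops.
(10) (exactly one): Amira ∉ Safety.
Suppose Gus ∈ Ops: no assignment then satisfies all the clues, so Gus ∉ Ops.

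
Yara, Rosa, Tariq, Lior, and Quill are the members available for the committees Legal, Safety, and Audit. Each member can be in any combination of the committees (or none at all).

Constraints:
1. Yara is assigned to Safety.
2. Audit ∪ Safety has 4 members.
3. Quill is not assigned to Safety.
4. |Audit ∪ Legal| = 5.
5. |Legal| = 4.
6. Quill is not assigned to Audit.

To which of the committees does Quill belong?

Quill: Legal

From (1): Yara ∈ Safety.
From (3): Quill ∉ Safety.
From (6): Quill ∉ Audit.
Suppose Quill ∉ Legal: no assignment then satisfies all the clues, so Quill ∈ Legal.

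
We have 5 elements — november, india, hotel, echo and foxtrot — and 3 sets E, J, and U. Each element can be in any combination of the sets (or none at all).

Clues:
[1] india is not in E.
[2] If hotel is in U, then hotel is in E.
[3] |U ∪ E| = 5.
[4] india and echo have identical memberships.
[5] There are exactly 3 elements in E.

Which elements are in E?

E = {foxtrot, hotel, november}

From (1): india ∉ E.
(4): echo matches india: echo ∉ E.
(5): only 3 candidates remain for E, so all are in.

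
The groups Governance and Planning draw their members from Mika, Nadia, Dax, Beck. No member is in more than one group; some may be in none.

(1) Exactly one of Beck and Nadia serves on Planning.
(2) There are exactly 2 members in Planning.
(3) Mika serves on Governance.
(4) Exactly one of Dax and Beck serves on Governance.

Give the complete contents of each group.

Governance = {Beck, Mika}; Planning = {Dax, Nadia}

From (3): Mika ∈ Governance.
Suppose Nadia ∈ Governance: no assignment then satisfies all the clues, so Nadia ∉ Governance.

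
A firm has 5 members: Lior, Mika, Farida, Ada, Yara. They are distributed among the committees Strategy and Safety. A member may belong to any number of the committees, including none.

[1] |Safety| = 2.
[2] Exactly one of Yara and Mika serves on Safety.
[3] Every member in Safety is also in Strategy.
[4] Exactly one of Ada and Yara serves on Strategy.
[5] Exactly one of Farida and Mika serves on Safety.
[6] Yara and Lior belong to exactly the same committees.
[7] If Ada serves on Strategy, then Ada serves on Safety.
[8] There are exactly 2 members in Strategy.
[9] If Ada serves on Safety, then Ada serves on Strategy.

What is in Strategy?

Strategy = {Ada, Mika}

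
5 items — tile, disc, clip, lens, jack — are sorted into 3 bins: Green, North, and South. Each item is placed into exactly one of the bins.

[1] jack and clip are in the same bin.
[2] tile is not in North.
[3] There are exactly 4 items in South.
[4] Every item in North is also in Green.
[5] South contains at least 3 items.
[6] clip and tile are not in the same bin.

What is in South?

South = {clip, disc, jack, lens}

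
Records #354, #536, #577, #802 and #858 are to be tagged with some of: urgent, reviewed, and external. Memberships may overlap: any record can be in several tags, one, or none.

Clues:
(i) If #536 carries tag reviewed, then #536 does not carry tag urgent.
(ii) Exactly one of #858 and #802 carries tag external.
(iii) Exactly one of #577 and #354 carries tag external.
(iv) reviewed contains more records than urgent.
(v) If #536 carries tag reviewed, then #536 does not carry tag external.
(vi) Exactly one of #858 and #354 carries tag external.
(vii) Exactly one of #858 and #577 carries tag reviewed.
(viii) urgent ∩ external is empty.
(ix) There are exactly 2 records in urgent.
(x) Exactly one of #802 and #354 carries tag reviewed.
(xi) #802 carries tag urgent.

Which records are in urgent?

urgent = {#354, #802}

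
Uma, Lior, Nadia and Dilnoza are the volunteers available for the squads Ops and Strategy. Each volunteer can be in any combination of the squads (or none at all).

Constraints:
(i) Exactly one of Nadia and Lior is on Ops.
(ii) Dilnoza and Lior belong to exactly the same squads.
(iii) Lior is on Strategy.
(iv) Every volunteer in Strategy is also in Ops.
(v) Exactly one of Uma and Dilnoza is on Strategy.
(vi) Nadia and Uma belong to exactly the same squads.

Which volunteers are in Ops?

Ops = {Dilnoza, Lior}

From (iii): Lior ∈ Strategy.
(ii): Dilnoza matches Lior: Dilnoza ∈ Strategy.
(iv) with Lior ∈ Strategy: Lior ∈ Ops.
(iv) with Dilnoza ∈ Strategy: Dilnoza ∈ Ops.
(v) (exactly one): Uma ∉ Strategy.
(vi): Nadia matches Uma: Nadia ∉ Strategy.
(i) (exactly one): Nadia ∉ Ops.
(vi): Uma matches Nadia: Uma ∉ Ops.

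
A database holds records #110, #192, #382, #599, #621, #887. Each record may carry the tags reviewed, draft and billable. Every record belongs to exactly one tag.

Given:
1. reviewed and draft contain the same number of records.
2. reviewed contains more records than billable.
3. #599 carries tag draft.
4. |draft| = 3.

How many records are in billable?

0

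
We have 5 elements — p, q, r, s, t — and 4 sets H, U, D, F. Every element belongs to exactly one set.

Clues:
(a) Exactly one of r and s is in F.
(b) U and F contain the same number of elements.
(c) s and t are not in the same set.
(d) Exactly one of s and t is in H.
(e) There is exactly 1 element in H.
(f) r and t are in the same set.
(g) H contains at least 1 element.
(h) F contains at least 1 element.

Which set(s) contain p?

p: U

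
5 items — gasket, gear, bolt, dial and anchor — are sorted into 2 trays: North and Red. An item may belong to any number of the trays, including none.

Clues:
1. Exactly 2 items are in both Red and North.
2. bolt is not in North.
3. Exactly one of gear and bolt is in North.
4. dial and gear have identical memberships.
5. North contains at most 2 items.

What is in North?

North = {dial, gear}

From (2): bolt ∉ North.
(3) (exactly one): gear ∈ North.
(4): dial matches gear: dial ∈ North.
(5): North already has 2, so the rest are out.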